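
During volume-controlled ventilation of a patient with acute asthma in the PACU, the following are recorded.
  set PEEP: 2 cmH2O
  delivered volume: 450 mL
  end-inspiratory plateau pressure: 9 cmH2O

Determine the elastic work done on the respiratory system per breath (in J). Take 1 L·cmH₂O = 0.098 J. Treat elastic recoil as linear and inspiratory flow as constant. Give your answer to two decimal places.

Elastic work ≈ ½ × (Pplat − PEEP) × Vt = 0.5 × (9 − 2) × 0.450 L = 0.5 × 7.0 × 0.450 = 1.575 L·cmH2O.
× 0.098 J/(L·cmH2O) → 0.1544 J.

0.15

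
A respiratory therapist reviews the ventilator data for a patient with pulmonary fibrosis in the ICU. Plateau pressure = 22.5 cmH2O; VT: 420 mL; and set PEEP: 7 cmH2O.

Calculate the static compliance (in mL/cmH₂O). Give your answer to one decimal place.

Cstat = Vt / (Pplat − PEEP) = 420 / (22.5 − 7) = 420 / 15.5 = 27.097 mL/cmH2O.

27.1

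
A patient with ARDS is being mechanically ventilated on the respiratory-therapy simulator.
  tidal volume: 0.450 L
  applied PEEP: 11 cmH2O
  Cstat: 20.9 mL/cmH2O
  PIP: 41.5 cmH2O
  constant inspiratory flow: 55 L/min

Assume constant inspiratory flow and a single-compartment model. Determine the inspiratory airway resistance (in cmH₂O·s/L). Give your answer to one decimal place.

9.8

Flow: 55 L/min ÷ 60 = 0.9167 L/s.
Equation of motion (constant flow): PIP = Vt/C + R·V̇ + PEEP.
R·V̇ = PIP − Vt/C − PEEP = 41.5 − 450/20.9 − 11 = 41.5 − 21.531 − 11 = 8.969 cmH2O.
R = 8.969 / 0.9167 = 9.784 cmH2O·s/L.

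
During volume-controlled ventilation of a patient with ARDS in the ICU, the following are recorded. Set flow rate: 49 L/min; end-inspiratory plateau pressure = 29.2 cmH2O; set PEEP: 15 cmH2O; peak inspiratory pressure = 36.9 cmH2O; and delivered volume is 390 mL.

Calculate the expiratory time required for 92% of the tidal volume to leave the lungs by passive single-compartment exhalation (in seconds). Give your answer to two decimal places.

Flow: 49 L/min ÷ 60 = 0.8167 L/s.
R = (PIP − Pplat)/V̇ = (36.9 − 29.2) / 0.8167 = 7.7/0.8167 = 9.428 cmH2O·s/L.
C = Vt/(Pplat − PEEP) = 390.0 / (29.2 − 15) = 390.0/14.2 = 27.465 mL/cmH2O.
τ = R × C = 9.428 × 0.02747 L/cmH2O = 0.259 s.
t = −τ·ln(1 − 0.92) = −0.259·ln(0.08) = 0.6542 s.

0.65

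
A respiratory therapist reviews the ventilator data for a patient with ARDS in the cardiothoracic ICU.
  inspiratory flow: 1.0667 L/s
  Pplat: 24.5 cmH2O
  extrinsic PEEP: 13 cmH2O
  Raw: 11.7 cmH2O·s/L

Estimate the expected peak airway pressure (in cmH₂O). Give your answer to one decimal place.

PIP = Pplat + Raw × flow = 24.5 + 11.7 × 1.0667 = 24.5 + 12.48 = 36.98 cmH2O.

37.0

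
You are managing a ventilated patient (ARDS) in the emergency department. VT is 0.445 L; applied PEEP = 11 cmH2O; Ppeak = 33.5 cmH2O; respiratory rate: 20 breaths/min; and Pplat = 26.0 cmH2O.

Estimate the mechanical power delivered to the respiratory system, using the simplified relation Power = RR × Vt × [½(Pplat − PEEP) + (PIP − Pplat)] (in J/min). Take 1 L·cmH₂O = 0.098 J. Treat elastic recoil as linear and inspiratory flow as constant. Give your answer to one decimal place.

13.1

Per-breath work = Vt × [½(Pplat−PEEP) + (PIP−Pplat)] = 0.445 × [0.5×15.0 + 7.5] = 0.445 × 15.0 = 6.675 L·cmH2O.
Power = 20 × 6.675 = 133.5 L·cmH2O/min.
× 0.098 J/(L·cmH2O) → 13.083 J/min.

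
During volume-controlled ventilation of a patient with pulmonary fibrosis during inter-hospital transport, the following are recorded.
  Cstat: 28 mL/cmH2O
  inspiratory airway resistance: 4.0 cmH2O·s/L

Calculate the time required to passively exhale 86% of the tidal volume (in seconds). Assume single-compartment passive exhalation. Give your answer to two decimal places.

0.22

τ = R × C = 4.0 × 28 mL/cmH2O = 4.0 × 0.028 L/cmH2O = 0.112 s.
Exhaled fraction f = 1 − e^(−t/τ) → t = −τ·ln(1 − f) = −0.112·ln(0.14) = 0.2202 s.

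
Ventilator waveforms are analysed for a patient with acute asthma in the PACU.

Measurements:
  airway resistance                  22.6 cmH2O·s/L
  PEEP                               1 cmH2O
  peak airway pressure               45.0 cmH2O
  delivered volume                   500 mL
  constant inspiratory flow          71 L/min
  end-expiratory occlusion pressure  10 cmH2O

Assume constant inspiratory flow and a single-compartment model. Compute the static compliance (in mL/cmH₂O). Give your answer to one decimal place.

60.6

Flow: 71 L/min ÷ 60 = 1.1833 L/s.
Total PEEP = 10 cmH2O (set 1 + intrinsic 9); this is the baseline alveolar pressure.
Equation of motion (constant flow): PIP = Vt/C + R·V̇ + PEEP.
Vt/C = PIP − R·V̇ − PEEP = 45.0 − 22.6×1.1833 − 10 = 45.0 − 26.743 − 10 = 8.257 cmH2O.
C = Vt / 8.257 = 500 / 8.257 = 60.555 mL/cmH2O.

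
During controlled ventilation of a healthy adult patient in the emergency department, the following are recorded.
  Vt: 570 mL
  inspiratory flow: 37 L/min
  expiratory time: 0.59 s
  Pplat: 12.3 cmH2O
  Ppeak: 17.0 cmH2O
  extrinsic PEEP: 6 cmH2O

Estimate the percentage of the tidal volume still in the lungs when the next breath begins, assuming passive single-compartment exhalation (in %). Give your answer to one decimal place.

Flow: 37 L/min ÷ 60 = 0.6167 L/s.
R = (PIP − Pplat)/V̇ = (17.0 − 12.3) / 0.6167 = 4.7/0.6167 = 7.621 cmH2O·s/L.
C = Vt/(Pplat − PEEP) = 570.0 / (12.3 − 6) = 570.0/6.3 = 90.476 mL/cmH2O.
τ = R × C = 7.621 × 0.09048 L/cmH2O = 0.6895 s.
Fraction remaining at end-expiration = e^(−Te/τ) = e^(−0.59/0.6895) = 0.425 → 42.5%.

42.5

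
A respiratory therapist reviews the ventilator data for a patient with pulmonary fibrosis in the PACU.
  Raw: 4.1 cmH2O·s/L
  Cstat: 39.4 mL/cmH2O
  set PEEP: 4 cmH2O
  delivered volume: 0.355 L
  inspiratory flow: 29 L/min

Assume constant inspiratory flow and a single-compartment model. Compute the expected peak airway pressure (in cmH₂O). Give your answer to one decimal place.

Flow: 29 L/min ÷ 60 = 0.4833 L/s.
Equation of motion (constant flow): PIP = Vt/C + R·V̇ + PEEP.
PIP = 355/39.4 + 4.1×0.4833 + 4 = 9.01 + 1.982 + 4 = 14.992 cmH2O.

15.0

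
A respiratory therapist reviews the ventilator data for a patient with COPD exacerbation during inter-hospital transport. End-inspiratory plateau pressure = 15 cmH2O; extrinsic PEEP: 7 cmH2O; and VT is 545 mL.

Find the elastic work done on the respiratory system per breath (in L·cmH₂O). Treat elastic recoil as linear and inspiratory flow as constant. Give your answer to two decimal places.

Elastic work ≈ ½ × (Pplat − PEEP) × Vt = 0.5 × (15 − 7) × 0.545 L = 0.5 × 8.0 × 0.545 = 2.18 L·cmH2O.

2.18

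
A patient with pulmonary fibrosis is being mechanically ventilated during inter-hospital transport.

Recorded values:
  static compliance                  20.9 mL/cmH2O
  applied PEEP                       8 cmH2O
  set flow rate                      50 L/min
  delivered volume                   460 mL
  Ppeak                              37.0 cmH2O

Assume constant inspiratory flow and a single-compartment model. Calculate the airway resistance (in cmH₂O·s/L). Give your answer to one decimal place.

8.4

Flow: 50 L/min ÷ 60 = 0.8333 L/s.
Equation of motion (constant flow): PIP = Vt/C + R·V̇ + PEEP.
R·V̇ = PIP − Vt/C − PEEP = 37.0 − 460/20.9 − 8 = 37.0 − 22.01 − 8 = 6.99 cmH2O.
R = 6.99 / 0.8333 = 8.388 cmH2O·s/L.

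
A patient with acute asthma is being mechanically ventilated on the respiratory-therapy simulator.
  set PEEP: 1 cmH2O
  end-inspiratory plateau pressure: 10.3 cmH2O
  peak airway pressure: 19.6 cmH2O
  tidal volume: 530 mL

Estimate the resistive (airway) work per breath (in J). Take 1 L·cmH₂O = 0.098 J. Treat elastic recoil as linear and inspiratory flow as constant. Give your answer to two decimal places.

0.48

With constant inspiratory flow the resistive pressure is constant at PIP − Pplat = 19.6 − 10.3 = 9.3 cmH2O, so resistive work = 9.3 × 0.530 = 4.929 L·cmH2O.
× 0.098 J/(L·cmH2O) → 0.483 J.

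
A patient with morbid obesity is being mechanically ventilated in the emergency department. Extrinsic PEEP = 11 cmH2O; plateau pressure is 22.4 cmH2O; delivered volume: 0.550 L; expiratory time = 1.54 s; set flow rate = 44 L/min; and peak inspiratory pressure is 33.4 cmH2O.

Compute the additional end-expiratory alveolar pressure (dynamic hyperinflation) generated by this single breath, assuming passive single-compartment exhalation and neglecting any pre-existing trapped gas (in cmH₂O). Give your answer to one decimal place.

1.4

Flow: 44 L/min ÷ 60 = 0.7333 L/s.
R = (PIP − Pplat)/V̇ = (33.4 − 22.4) / 0.7333 = 11.0/0.7333 = 15.001 cmH2O·s/L.
C = Vt/(Pplat − PEEP) = 550.0 / (22.4 − 11) = 550.0/11.4 = 48.246 mL/cmH2O.
τ = R × C = 15.001 × 0.04825 L/cmH2O = 0.7238 s.
Fraction remaining = e^(−Te/τ) = e^(−1.54/0.7238) = 0.1191; trapped volume = 550.0 × 0.1191 = 65.505 mL.
Additional alveolar pressure from trapping ≈ V_trapped / C = 65.505 / 48.246 = 1.358 cmH2O.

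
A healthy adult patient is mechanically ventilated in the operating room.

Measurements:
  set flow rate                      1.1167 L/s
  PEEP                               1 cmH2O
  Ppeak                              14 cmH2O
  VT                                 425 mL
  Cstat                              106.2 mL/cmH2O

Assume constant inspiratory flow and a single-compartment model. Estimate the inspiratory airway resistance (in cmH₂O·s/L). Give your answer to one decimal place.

8.1

Equation of motion (constant flow): PIP = Vt/C + R·V̇ + PEEP.
R·V̇ = PIP − Vt/C − PEEP = 14 − 425/106.2 − 1 = 14 − 4.002 − 1 = 8.998 cmH2O.
R = 8.998 / 1.1167 = 8.058 cmH2O·s/L.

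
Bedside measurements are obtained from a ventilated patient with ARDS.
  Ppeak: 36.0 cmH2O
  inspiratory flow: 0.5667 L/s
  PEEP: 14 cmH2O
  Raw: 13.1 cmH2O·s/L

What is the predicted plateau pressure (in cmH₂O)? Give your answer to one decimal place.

28.6

Pplat = PIP − Raw × flow = 36.0 − 13.1 × 0.5667 = 36.0 − 7.424 = 28.576 cmH2O.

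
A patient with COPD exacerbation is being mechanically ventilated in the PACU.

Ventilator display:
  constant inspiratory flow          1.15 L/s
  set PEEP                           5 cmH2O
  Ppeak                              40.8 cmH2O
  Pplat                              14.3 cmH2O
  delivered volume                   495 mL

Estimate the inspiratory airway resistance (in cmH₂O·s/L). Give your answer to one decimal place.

Raw = (PIP − Pplat) / flow = (40.8 − 14.3) / 1.15 = 26.5 / 1.15 = 23.043 cmH2O·s/L.

23.0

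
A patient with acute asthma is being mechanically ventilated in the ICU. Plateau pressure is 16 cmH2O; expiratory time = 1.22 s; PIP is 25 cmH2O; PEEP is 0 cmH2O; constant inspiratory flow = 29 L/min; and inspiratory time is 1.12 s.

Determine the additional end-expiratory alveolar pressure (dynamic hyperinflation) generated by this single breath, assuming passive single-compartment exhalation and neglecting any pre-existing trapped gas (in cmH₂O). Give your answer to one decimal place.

Flow: 29 L/min ÷ 60 = 0.4833 L/s.
Vt = flow × Ti = 0.4833 L/s × 1.12 s × 1000 mL/L = 541.3 mL.
R = (PIP − Pplat)/V̇ = (25 − 16) / 0.4833 = 9.0/0.4833 = 18.622 cmH2O·s/L.
C = Vt/(Pplat − PEEP) = 541.3 / (16 − 0) = 541.3/16.0 = 33.831 mL/cmH2O.
τ = R × C = 18.622 × 0.03383 L/cmH2O = 0.63 s.
Fraction remaining = e^(−Te/τ) = e^(−1.22/0.63) = 0.1442; trapped volume = 541.3 × 0.1442 = 78.055 mL.
Additional alveolar pressure from trapping ≈ V_trapped / C = 78.055 / 33.831 = 2.307 cmH2O.

2.3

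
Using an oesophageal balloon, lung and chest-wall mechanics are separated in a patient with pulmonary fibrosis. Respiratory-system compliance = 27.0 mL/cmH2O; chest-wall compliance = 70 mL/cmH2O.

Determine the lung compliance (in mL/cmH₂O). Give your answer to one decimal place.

44.0

1/CL = 1/Crs − 1/Ccw.
1/CL = 1/27.0 − 1/70 = 0.02275.
CL = 43.956 mL/cmH2O.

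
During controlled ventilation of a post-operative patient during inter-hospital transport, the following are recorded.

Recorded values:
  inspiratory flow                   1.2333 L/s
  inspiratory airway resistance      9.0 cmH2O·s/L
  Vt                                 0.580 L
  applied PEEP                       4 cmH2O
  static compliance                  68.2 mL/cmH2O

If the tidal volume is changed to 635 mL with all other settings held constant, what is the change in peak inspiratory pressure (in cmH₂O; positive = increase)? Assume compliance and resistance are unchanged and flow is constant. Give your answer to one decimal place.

0.8

PIP = Vt/C + R·V̇ + PEEP (constant-flow equation of motion).
Only the elastic term changes: ΔPIP = ΔVt / C = (635 − 580) / 68.2 = 0.8065 cmH2O.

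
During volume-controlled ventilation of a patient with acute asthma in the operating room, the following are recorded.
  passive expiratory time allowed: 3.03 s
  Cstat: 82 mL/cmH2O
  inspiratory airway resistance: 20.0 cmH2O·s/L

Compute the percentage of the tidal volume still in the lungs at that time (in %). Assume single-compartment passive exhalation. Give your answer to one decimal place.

τ = R × C = 20.0 × 82 mL/cmH2O = 20.0 × 0.082 L/cmH2O = 1.64 s.
Passive exhalation: V(t)/V₀ = e^(−t/τ) = e^(−3.03/1.64) = 0.1576.
Fraction remaining = 0.1576 → 15.76%.

15.8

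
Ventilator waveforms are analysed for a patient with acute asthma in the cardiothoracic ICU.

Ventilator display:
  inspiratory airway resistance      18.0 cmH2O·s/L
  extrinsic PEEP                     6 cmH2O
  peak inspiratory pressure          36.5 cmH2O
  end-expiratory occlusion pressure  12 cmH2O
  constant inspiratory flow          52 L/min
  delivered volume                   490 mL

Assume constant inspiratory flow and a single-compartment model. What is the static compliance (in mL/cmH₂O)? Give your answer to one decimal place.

Flow: 52 L/min ÷ 60 = 0.8667 L/s.
Total PEEP = 12 cmH2O (set 6 + intrinsic 6); this is the baseline alveolar pressure.
Equation of motion (constant flow): PIP = Vt/C + R·V̇ + PEEP.
Vt/C = PIP − R·V̇ − PEEP = 36.5 − 18.0×0.8667 − 12 = 36.5 − 15.601 − 12 = 8.899 cmH2O.
C = Vt / 8.899 = 490 / 8.899 = 55.062 mL/cmH2O.

55.1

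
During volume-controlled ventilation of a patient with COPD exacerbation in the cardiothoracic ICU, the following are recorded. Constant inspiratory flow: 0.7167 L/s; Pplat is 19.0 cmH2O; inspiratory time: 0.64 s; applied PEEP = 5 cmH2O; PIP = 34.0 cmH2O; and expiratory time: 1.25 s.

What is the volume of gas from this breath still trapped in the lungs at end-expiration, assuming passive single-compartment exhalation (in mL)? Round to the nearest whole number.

Vt = flow × Ti = 0.7167 L/s × 0.64 s × 1000 mL/L = 458.69 mL.
R = (PIP − Pplat)/V̇ = (34.0 − 19.0) / 0.7167 = 15.0/0.7167 = 20.929 cmH2O·s/L.
C = Vt/(Pplat − PEEP) = 458.69 / (19.0 − 5) = 458.69/14.0 = 32.764 mL/cmH2O.
τ = R × C = 20.929 × 0.03276 L/cmH2O = 0.6856 s.
Fraction remaining = e^(−Te/τ) = e^(−1.25/0.6856) = 0.1615.
Trapped volume = 458.69 × 0.1615 = 74.078 mL.

74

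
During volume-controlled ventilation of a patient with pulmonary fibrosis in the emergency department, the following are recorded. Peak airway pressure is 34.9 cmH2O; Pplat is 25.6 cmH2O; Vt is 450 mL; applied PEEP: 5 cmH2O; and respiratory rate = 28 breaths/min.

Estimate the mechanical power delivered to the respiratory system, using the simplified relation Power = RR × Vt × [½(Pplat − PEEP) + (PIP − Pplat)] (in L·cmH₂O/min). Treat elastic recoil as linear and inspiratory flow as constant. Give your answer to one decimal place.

Per-breath work = Vt × [½(Pplat−PEEP) + (PIP−Pplat)] = 0.450 × [0.5×20.6 + 9.3] = 0.450 × 19.6 = 8.82 L·cmH2O.
Power = 28 × 8.82 = 246.96 L·cmH2O/min.

247.0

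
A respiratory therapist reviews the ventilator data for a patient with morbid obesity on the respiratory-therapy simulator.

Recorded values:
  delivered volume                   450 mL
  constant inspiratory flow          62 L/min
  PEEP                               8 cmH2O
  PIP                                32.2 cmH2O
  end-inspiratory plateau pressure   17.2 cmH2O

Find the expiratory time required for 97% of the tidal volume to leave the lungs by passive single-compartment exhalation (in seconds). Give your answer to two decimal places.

2.49

Flow: 62 L/min ÷ 60 = 1.0333 L/s.
R = (PIP − Pplat)/V̇ = (32.2 − 17.2) / 1.0333 = 15.0/1.0333 = 14.517 cmH2O·s/L.
C = Vt/(Pplat − PEEP) = 450.0 / (17.2 − 8) = 450.0/9.2 = 48.913 mL/cmH2O.
τ = R × C = 14.517 × 0.04891 L/cmH2O = 0.71 s.
t = −τ·ln(1 − 0.97) = −0.71·ln(0.03) = 2.49 s.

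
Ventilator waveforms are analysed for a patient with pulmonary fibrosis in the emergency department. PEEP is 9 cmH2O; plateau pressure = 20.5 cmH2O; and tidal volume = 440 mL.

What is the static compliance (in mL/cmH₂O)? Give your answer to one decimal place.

38.3

Cstat = Vt / (Pplat − PEEP) = 440 / (20.5 − 9) = 440 / 11.5 = 38.261 mL/cmH2O.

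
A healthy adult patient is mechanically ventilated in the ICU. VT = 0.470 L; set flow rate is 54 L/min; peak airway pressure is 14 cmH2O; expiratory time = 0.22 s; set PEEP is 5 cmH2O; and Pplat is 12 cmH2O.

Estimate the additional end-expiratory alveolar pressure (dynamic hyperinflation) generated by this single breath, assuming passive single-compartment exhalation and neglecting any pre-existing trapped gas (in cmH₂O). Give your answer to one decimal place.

Flow: 54 L/min ÷ 60 = 0.9 L/s.
R = (PIP − Pplat)/V̇ = (14 − 12) / 0.9 = 2.0/0.9 = 2.222 cmH2O·s/L.
C = Vt/(Pplat − PEEP) = 470.0 / (12 − 5) = 470.0/7.0 = 67.143 mL/cmH2O.
τ = R × C = 2.222 × 0.06714 L/cmH2O = 0.1492 s.
Fraction remaining = e^(−Te/τ) = e^(−0.22/0.1492) = 0.2289; trapped volume = 470.0 × 0.2289 = 107.58 mL.
Additional alveolar pressure from trapping ≈ V_trapped / C = 107.58 / 67.143 = 1.602 cmH2O.

1.6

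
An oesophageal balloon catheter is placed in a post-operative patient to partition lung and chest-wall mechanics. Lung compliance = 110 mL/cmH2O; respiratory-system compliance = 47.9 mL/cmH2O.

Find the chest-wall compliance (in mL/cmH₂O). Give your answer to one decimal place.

84.8

1/Ccw = 1/Crs − 1/CL.
1/Ccw = 1/47.9 − 1/110 = 0.01179.
Ccw = 84.818 mL/cmH2O.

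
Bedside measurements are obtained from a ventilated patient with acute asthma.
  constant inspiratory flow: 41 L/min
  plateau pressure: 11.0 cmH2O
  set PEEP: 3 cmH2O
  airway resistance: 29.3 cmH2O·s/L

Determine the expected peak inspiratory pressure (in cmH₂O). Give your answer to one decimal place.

31.0

Flow: 41 L/min ÷ 60 = 0.6833 L/s.
PIP = Pplat + Raw × flow = 11.0 + 29.3 × 0.6833 = 11.0 + 20.021 = 31.021 cmH2O.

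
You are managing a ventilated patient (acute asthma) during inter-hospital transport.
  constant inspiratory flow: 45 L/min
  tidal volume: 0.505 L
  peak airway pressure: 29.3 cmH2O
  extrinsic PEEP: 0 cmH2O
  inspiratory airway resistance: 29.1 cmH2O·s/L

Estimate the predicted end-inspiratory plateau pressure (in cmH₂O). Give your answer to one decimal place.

7.5

Flow: 45 L/min ÷ 60 = 0.75 L/s.
Pplat = PIP − Raw × flow = 29.3 − 29.1 × 0.75 = 29.3 − 21.825 = 7.475 cmH2O.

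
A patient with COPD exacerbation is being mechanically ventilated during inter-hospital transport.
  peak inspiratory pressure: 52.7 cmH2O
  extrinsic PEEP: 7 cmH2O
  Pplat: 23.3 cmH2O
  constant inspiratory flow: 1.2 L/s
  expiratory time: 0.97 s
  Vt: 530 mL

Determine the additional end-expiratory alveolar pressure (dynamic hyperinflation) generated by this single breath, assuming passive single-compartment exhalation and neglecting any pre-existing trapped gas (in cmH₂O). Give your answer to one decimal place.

R = (PIP − Pplat)/V̇ = (52.7 − 23.3) / 1.2 = 29.4/1.2 = 24.5 cmH2O·s/L.
C = Vt/(Pplat − PEEP) = 530.0 / (23.3 − 7) = 530.0/16.3 = 32.515 mL/cmH2O.
τ = R × C = 24.5 × 0.03252 L/cmH2O = 0.7967 s.
Fraction remaining = e^(−Te/τ) = e^(−0.97/0.7967) = 0.296; trapped volume = 530.0 × 0.296 = 156.88 mL.
Additional alveolar pressure from trapping ≈ V_trapped / C = 156.88 / 32.515 = 4.825 cmH2O.

4.8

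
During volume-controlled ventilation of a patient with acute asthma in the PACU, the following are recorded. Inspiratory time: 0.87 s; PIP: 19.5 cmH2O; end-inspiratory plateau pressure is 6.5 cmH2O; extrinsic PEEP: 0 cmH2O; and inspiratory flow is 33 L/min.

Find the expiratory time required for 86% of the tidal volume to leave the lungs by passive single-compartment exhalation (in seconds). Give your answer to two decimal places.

Flow: 33 L/min ÷ 60 = 0.55 L/s.
Vt = flow × Ti = 0.55 L/s × 0.87 s × 1000 mL/L = 478.5 mL.
R = (PIP − Pplat)/V̇ = (19.5 − 6.5) / 0.55 = 13.0/0.55 = 23.636 cmH2O·s/L.
C = Vt/(Pplat − PEEP) = 478.5 / (6.5 − 0) = 478.5/6.5 = 73.615 mL/cmH2O.
τ = R × C = 23.636 × 0.07362 L/cmH2O = 1.74 s.
t = −τ·ln(1 − 0.86) = −1.74·ln(0.14) = 3.421 s.

3.42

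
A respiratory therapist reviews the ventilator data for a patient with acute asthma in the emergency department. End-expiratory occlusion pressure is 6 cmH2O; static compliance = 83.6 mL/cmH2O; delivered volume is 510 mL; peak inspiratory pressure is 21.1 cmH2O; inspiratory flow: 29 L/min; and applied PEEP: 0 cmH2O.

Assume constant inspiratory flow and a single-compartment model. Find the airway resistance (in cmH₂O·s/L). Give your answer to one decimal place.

Flow: 29 L/min ÷ 60 = 0.4833 L/s.
Total PEEP = 6 cmH2O (set 0 + intrinsic 6); this is the baseline alveolar pressure.
Equation of motion (constant flow): PIP = Vt/C + R·V̇ + PEEP.
R·V̇ = PIP − Vt/C − PEEP = 21.1 − 510/83.6 − 6 = 21.1 − 6.1 − 6 = 9.0 cmH2O.
R = 9.0 / 0.4833 = 18.622 cmH2O·s/L.

18.6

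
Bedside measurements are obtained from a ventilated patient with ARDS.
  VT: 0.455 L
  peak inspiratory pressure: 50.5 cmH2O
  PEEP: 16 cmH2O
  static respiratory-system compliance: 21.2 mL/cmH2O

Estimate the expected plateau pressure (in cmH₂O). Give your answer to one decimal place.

Pplat = PEEP + Vt / Cstat = 16 + 455 / 21.2 = 16 + 21.462 = 37.462 cmH2O.

37.5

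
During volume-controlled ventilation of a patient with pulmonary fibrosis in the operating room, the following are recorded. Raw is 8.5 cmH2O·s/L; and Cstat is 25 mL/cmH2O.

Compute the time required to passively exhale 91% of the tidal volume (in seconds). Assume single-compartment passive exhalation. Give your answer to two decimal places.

τ = R × C = 8.5 × 25 mL/cmH2O = 8.5 × 0.025 L/cmH2O = 0.2125 s.
Exhaled fraction f = 1 − e^(−t/τ) → t = −τ·ln(1 − f) = −0.2125·ln(0.09) = 0.5117 s.

0.51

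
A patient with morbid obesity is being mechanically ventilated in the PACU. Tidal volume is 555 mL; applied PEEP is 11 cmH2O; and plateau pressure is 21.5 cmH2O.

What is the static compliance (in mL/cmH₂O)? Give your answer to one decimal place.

Cstat = Vt / (Pplat − PEEP) = 555 / (21.5 − 11) = 555 / 10.5 = 52.857 mL/cmH2O.

52.9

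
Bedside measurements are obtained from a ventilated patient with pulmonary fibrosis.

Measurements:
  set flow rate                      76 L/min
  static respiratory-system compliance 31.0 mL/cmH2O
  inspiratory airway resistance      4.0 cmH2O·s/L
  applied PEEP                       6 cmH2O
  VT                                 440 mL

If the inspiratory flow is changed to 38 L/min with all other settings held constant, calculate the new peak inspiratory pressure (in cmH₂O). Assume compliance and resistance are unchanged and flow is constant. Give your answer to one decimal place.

22.7

Flow: 76 L/min ÷ 60 = 1.2667 L/s.
New flow: 38 L/min ÷ 60 = 0.6333 L/s.
PIP = Vt/C + R·V̇ + PEEP (constant-flow equation of motion).
Only the resistive term changes: ΔPIP = R × ΔV̇ = 4.0 × (0.6333 − 1.2667) = 4.0 × -0.6334 = -2.534 cmH2O.
Original PIP = 440/31.0 + 4.0×1.2667 + 6 = 25.26 cmH2O; new PIP = 25.26 + (-2.534) = 22.726 cmH2O.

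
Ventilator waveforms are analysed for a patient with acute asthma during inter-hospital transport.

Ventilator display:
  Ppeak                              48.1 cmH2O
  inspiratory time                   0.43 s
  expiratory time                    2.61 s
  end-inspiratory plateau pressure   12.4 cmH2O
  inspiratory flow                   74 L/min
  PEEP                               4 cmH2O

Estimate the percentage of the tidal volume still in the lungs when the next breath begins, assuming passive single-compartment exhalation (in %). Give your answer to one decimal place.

Flow: 74 L/min ÷ 60 = 1.2333 L/s.
Vt = flow × Ti = 1.2333 L/s × 0.43 s × 1000 mL/L = 530.32 mL.
R = (PIP − Pplat)/V̇ = (48.1 − 12.4) / 1.2333 = 35.7/1.2333 = 28.947 cmH2O·s/L.
C = Vt/(Pplat − PEEP) = 530.32 / (12.4 − 4) = 530.32/8.4 = 63.133 mL/cmH2O.
τ = R × C = 28.947 × 0.06313 L/cmH2O = 1.827 s.
Fraction remaining at end-expiration = e^(−Te/τ) = e^(−2.61/1.827) = 0.2397 → 23.97%.

24.0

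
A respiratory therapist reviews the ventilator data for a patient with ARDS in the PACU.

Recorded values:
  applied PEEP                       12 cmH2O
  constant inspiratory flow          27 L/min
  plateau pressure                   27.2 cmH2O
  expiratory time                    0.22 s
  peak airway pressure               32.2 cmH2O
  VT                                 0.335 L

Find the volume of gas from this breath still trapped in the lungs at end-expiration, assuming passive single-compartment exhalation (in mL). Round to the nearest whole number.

136

Flow: 27 L/min ÷ 60 = 0.45 L/s.
R = (PIP − Pplat)/V̇ = (32.2 − 27.2) / 0.45 = 5.0/0.45 = 11.111 cmH2O·s/L.
C = Vt/(Pplat − PEEP) = 335.0 / (27.2 − 12) = 335.0/15.2 = 22.039 mL/cmH2O.
τ = R × C = 11.111 × 0.02204 L/cmH2O = 0.2449 s.
Fraction remaining = e^(−Te/τ) = e^(−0.22/0.2449) = 0.4073.
Trapped volume = 335.0 × 0.4073 = 136.45 mL.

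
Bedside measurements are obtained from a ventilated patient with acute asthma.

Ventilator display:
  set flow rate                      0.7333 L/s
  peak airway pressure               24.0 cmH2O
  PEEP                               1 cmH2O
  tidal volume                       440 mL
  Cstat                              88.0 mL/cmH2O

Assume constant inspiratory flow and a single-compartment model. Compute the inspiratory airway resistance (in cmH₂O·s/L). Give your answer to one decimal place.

24.5

Equation of motion (constant flow): PIP = Vt/C + R·V̇ + PEEP.
R·V̇ = PIP − Vt/C − PEEP = 24.0 − 440/88.0 − 1 = 24.0 − 5.0 − 1 = 18.0 cmH2O.
R = 18.0 / 0.7333 = 24.547 cmH2O·s/L.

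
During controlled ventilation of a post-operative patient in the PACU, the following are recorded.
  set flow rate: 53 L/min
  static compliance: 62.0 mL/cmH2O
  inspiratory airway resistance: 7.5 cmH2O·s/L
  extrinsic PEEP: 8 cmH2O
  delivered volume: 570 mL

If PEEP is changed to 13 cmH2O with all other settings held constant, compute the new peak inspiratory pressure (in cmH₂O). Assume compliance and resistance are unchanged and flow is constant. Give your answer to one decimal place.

Flow: 53 L/min ÷ 60 = 0.8833 L/s.
PIP = Vt/C + R·V̇ + PEEP (constant-flow equation of motion).
Only the baseline term changes: ΔPIP = ΔPEEP = 13 − 8 = 5.0 cmH2O.
Original PIP = 570/62.0 + 7.5×0.8833 + 8 = 23.818 cmH2O; new PIP = 23.818 + (5.0) = 28.818 cmH2O.

28.8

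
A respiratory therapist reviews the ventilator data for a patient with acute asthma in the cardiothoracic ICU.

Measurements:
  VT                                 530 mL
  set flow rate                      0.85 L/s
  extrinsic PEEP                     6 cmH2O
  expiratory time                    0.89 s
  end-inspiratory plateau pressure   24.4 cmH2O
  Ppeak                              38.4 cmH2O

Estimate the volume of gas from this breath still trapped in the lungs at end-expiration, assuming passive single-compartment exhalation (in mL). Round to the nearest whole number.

R = (PIP − Pplat)/V̇ = (38.4 − 24.4) / 0.85 = 14.0/0.85 = 16.471 cmH2O·s/L.
C = Vt/(Pplat − PEEP) = 530.0 / (24.4 − 6) = 530.0/18.4 = 28.804 mL/cmH2O.
τ = R × C = 16.471 × 0.0288 L/cmH2O = 0.4744 s.
Fraction remaining = e^(−Te/τ) = e^(−0.89/0.4744) = 0.1532.
Trapped volume = 530.0 × 0.1532 = 81.196 mL.

81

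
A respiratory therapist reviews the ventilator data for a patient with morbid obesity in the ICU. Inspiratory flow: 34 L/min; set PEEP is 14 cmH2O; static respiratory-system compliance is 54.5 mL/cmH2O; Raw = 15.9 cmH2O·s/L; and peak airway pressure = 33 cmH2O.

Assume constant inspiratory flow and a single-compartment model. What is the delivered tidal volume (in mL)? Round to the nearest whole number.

544

Flow: 34 L/min ÷ 60 = 0.5667 L/s.
Equation of motion (constant flow): PIP = Vt/C + R·V̇ + PEEP.
Vt/C = PIP − R·V̇ − PEEP = 33 − 9.011 − 14 = 9.989 cmH2O.
Vt = C × 9.989 = 54.5 × 9.989 = 544.4 mL.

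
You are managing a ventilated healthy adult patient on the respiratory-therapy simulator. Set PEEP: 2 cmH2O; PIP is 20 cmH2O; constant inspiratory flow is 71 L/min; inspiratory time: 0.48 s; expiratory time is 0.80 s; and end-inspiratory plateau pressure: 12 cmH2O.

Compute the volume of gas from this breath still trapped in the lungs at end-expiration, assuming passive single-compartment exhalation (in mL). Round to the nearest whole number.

71

Flow: 71 L/min ÷ 60 = 1.1833 L/s.
Vt = flow × Ti = 1.1833 L/s × 0.48 s × 1000 mL/L = 567.98 mL.
R = (PIP − Pplat)/V̇ = (20 − 12) / 1.1833 = 8.0/1.1833 = 6.761 cmH2O·s/L.
C = Vt/(Pplat − PEEP) = 567.98 / (12 − 2) = 567.98/10.0 = 56.798 mL/cmH2O.
τ = R × C = 6.761 × 0.0568 L/cmH2O = 0.384 s.
Fraction remaining = e^(−Te/τ) = e^(−0.80/0.384) = 0.1245.
Trapped volume = 567.98 × 0.1245 = 70.714 mL.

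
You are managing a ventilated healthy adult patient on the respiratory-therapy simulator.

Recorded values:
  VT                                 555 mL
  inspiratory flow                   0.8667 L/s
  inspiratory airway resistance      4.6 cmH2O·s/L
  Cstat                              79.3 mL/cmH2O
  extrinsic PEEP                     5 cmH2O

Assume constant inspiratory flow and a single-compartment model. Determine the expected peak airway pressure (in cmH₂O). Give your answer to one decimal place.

Equation of motion (constant flow): PIP = Vt/C + R·V̇ + PEEP.
PIP = 555/79.3 + 4.6×0.8667 + 5 = 6.999 + 3.987 + 5 = 15.986 cmH2O.

16.0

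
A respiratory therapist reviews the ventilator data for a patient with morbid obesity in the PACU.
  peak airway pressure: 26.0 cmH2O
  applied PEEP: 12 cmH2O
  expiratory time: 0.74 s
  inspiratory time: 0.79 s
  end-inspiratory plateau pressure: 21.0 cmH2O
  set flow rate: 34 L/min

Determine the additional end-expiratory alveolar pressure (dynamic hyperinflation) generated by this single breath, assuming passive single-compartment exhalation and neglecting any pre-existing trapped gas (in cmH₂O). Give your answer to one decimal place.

1.7

Flow: 34 L/min ÷ 60 = 0.5667 L/s.
Vt = flow × Ti = 0.5667 L/s × 0.79 s × 1000 mL/L = 447.69 mL.
R = (PIP − Pplat)/V̇ = (26.0 − 21.0) / 0.5667 = 5.0/0.5667 = 8.823 cmH2O·s/L.
C = Vt/(Pplat − PEEP) = 447.69 / (21.0 − 12) = 447.69/9.0 = 49.743 mL/cmH2O.
τ = R × C = 8.823 × 0.04974 L/cmH2O = 0.4389 s.
Fraction remaining = e^(−Te/τ) = e^(−0.74/0.4389) = 0.1853; trapped volume = 447.69 × 0.1853 = 82.957 mL.
Additional alveolar pressure from trapping ≈ V_trapped / C = 82.957 / 49.743 = 1.668 cmH2O.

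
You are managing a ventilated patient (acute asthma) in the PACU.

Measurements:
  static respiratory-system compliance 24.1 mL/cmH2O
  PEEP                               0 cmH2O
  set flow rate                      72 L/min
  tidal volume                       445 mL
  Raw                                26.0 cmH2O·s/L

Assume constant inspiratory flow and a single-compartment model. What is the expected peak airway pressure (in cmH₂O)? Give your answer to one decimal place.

Flow: 72 L/min ÷ 60 = 1.2 L/s.
Equation of motion (constant flow): PIP = Vt/C + R·V̇ + PEEP.
PIP = 445/24.1 + 26.0×1.2 + 0 = 18.465 + 31.2 + 0 = 49.665 cmH2O.

49.7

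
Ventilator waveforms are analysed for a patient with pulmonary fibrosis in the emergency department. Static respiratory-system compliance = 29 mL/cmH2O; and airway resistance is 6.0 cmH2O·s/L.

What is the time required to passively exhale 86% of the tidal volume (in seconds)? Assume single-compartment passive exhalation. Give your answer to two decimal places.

τ = R × C = 6.0 × 29 mL/cmH2O = 6.0 × 0.029 L/cmH2O = 0.174 s.
Exhaled fraction f = 1 − e^(−t/τ) → t = −τ·ln(1 − f) = −0.174·ln(0.14) = 0.3421 s.

0.34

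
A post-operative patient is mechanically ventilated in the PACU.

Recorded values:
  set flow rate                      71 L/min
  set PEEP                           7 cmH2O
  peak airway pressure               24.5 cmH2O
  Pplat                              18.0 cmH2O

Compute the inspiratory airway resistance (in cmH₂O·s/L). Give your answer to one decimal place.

Flow: 71 L/min ÷ 60 = 1.1833 L/s.
Raw = (PIP − Pplat) / flow = (24.5 − 18.0) / 1.1833 = 6.5 / 1.1833 = 5.493 cmH2O·s/L.

5.5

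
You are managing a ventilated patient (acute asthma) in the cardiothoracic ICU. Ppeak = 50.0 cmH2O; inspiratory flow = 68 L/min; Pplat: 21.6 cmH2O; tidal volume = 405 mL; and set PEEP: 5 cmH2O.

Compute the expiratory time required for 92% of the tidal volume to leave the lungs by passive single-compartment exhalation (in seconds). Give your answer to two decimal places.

Flow: 68 L/min ÷ 60 = 1.1333 L/s.
R = (PIP − Pplat)/V̇ = (50.0 − 21.6) / 1.1333 = 28.4/1.1333 = 25.06 cmH2O·s/L.
C = Vt/(Pplat − PEEP) = 405.0 / (21.6 − 5) = 405.0/16.6 = 24.398 mL/cmH2O.
τ = R × C = 25.06 × 0.0244 L/cmH2O = 0.6115 s.
t = −τ·ln(1 − 0.92) = −0.6115·ln(0.08) = 1.544 s.

1.54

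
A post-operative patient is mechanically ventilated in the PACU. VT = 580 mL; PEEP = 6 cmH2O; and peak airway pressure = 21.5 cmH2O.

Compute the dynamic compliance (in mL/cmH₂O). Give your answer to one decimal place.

37.4

Dynamic compliance = Vt / (PIP − PEEP) = 580 / (21.5 − 6) = 580 / 15.5 = 37.419 mL/cmH2O.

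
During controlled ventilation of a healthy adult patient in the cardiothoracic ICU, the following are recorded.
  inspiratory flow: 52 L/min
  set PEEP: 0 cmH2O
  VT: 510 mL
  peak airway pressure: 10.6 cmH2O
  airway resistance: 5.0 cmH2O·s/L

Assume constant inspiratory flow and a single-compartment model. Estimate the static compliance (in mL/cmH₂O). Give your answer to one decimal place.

Flow: 52 L/min ÷ 60 = 0.8667 L/s.
Equation of motion (constant flow): PIP = Vt/C + R·V̇ + PEEP.
Vt/C = PIP − R·V̇ − PEEP = 10.6 − 5.0×0.8667 − 0 = 10.6 − 4.334 − 0 = 6.266 cmH2O.
C = Vt / 6.266 = 510 / 6.266 = 81.392 mL/cmH2O.

81.4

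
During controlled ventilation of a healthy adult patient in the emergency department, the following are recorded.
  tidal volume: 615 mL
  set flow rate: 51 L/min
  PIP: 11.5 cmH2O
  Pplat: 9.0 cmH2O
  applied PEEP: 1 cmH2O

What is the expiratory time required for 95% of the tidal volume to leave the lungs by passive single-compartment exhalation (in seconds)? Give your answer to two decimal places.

0.68

Flow: 51 L/min ÷ 60 = 0.85 L/s.
R = (PIP − Pplat)/V̇ = (11.5 − 9.0) / 0.85 = 2.5/0.85 = 2.941 cmH2O·s/L.
C = Vt/(Pplat − PEEP) = 615.0 / (9.0 − 1) = 615.0/8.0 = 76.875 mL/cmH2O.
τ = R × C = 2.941 × 0.07688 L/cmH2O = 0.2261 s.
t = −τ·ln(1 − 0.95) = −0.2261·ln(0.05) = 0.6773 s.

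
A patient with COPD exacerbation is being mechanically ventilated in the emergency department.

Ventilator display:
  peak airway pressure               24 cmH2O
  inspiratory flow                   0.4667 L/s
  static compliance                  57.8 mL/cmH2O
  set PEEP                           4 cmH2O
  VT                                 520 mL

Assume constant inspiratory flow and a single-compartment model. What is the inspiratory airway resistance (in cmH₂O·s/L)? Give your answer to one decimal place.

Equation of motion (constant flow): PIP = Vt/C + R·V̇ + PEEP.
R·V̇ = PIP − Vt/C − PEEP = 24 − 520/57.8 − 4 = 24 − 8.997 − 4 = 11.003 cmH2O.
R = 11.003 / 0.4667 = 23.576 cmH2O·s/L.

23.6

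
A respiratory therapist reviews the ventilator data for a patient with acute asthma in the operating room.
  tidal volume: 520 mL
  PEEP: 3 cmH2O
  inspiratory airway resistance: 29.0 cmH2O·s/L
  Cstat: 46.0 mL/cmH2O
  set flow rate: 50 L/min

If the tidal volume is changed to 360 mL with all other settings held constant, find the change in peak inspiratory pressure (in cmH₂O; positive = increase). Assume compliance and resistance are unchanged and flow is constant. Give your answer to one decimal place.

-3.5

PIP = Vt/C + R·V̇ + PEEP (constant-flow equation of motion).
Only the elastic term changes: ΔPIP = ΔVt / C = (360 − 520) / 46.0 = -3.478 cmH2O.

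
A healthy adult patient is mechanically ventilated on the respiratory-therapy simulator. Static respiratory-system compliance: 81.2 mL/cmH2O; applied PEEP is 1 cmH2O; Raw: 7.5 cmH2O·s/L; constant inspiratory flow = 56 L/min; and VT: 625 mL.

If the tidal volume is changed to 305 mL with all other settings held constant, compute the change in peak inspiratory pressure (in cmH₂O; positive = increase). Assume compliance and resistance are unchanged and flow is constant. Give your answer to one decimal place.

PIP = Vt/C + R·V̇ + PEEP (constant-flow equation of motion).
Only the elastic term changes: ΔPIP = ΔVt / C = (305 − 625) / 81.2 = -3.941 cmH2O.

-3.9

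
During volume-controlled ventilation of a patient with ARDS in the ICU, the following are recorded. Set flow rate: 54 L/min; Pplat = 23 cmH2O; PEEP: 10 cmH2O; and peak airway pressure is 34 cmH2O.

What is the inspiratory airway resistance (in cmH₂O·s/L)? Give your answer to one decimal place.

Flow: 54 L/min ÷ 60 = 0.9 L/s.
Raw = (PIP − Pplat) / flow = (34 − 23) / 0.9 = 11.0 / 0.9 = 12.222 cmH2O·s/L.

12.2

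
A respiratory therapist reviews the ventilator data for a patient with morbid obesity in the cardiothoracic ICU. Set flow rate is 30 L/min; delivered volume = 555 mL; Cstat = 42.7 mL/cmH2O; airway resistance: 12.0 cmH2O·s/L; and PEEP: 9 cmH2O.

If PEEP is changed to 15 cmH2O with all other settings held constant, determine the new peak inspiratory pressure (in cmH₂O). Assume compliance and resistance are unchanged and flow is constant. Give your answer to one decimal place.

Flow: 30 L/min ÷ 60 = 0.5 L/s.
PIP = Vt/C + R·V̇ + PEEP (constant-flow equation of motion).
Only the baseline term changes: ΔPIP = ΔPEEP = 15 − 9 = 6.0 cmH2O.
Original PIP = 555/42.7 + 12.0×0.5 + 9 = 27.998 cmH2O; new PIP = 27.998 + (6.0) = 33.998 cmH2O.

34.0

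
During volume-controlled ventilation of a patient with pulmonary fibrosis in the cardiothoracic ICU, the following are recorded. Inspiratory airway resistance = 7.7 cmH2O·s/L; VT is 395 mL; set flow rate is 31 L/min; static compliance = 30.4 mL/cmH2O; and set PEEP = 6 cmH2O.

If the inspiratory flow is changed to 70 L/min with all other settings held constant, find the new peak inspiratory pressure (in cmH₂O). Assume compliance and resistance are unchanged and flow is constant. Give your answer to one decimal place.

Flow: 31 L/min ÷ 60 = 0.5167 L/s.
New flow: 70 L/min ÷ 60 = 1.1667 L/s.
PIP = Vt/C + R·V̇ + PEEP (constant-flow equation of motion).
Only the resistive term changes: ΔPIP = R × ΔV̇ = 7.7 × (1.1667 − 0.5167) = 7.7 × 0.65 = 5.005 cmH2O.
Original PIP = 395/30.4 + 7.7×0.5167 + 6 = 22.972 cmH2O; new PIP = 22.972 + (5.005) = 27.977 cmH2O.

28.0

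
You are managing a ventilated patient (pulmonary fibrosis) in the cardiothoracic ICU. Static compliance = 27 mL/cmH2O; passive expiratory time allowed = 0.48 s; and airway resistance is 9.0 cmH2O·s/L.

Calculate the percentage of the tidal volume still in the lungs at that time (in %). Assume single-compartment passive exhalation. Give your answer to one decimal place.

13.9

τ = R × C = 9.0 × 27 mL/cmH2O = 9.0 × 0.027 L/cmH2O = 0.243 s.
Passive exhalation: V(t)/V₀ = e^(−t/τ) = e^(−0.48/0.243) = 0.1387.
Fraction remaining = 0.1387 → 13.87%.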